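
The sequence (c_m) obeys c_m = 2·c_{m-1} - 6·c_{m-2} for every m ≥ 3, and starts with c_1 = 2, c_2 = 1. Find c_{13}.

Iterate the recurrence:
c_3 = -10;  c_4 = -26;  c_5 = 8;  …;  c_{10} = -2672;  c_{11} = 10592;  c_{12} = 37216;  c_{13} = 10880.

10880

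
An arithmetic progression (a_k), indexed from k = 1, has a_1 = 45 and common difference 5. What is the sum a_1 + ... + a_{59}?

11210

a_k = 45 + (k - 1)·5.
a_{59} = 335; S = 59·(45 + 335)/2 = 11210.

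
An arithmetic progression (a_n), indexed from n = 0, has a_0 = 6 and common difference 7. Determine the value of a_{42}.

300

a_n = 6 + (n - 0)·7.
a_{42} = 6 + 42·7 = 300.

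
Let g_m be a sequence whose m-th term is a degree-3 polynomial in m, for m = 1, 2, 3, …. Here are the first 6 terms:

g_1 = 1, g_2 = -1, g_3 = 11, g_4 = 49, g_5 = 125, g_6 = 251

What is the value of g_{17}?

1st diffs: -2, 12, 38, 76, 126.
2nd diffs: 14, 26, 38, 50.
3rd diffs: 12, 12, 12 (constant).
Newton forward-difference form: g_m = 1 + (-2)·C(m-1,1) + 14·C(m-1,2) + 12·C(m-1,3).
At m = 17: m-1 = 16, so g_{17} = 1 - 32 + 1680 + 6720 = 8369.

8369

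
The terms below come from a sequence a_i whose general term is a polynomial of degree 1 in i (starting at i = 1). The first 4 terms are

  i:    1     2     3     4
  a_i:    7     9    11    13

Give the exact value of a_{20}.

45

1st diffs: 2, 2, 2 (constant).
So a_i = 2i + 5.
Evaluating at i = 20 gives a_{20} = 45.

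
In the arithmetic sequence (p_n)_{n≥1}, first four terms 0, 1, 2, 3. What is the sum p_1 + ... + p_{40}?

Common difference d = 1.
p_n = 0 + (n - 1)·1.
p_{40} = 39; S = 40·(0 + 39)/2 = 780.

780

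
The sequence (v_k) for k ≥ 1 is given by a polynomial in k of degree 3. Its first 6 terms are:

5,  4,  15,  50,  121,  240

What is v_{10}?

1436

1st diffs: -1, 11, 35, 71, 119.
2nd diffs: 12, 24, 36, 48.
3rd diffs: 12, 12, 12 (constant).
Newton forward-difference form: v_k = 5 + (-1)·C(k-1,1) + 12·C(k-1,2) + 12·C(k-1,3).
At k = 10: k-1 = 9, so v_{10} = 5 - 9 + 432 + 1008 = 1436.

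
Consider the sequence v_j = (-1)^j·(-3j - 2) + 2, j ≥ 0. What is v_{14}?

-42

(-1)^14 = 1; -3j - 2 at j=14 is -44; so v_{14} = -42.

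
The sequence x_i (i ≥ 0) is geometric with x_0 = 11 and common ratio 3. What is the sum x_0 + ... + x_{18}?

x_i = 11·3^(i-0).
S = 11·(3^19 - 1)/(3 - 1) = 11·(1162261467 - 1)/(2) = 6392438063.

6392438063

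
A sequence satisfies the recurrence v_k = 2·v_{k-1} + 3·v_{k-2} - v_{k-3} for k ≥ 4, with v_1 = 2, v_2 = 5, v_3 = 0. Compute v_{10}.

5420

Compute successive terms:
v_4 = 13;  v_5 = 21;  v_6 = 81;  v_7 = 212;  v_8 = 646;  v_9 = 1847;  v_{10} = 5420.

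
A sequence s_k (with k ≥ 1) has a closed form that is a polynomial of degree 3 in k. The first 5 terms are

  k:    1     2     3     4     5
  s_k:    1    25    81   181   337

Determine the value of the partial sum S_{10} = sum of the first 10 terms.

1st diffs: 24, 56, 100, 156.
2nd diffs: 32, 44, 56.
3rd diffs: 12, 12 (constant).
Newton forward-difference form: s_k = 1 + 24·C(k-1,1) + 32·C(k-1,2) + 12·C(k-1,3).
Continuing: …, 561, 865, 1261, 1761, …, s_{10} = 2377.
Summing k = 1..10 (10 terms) gives 7450.

7450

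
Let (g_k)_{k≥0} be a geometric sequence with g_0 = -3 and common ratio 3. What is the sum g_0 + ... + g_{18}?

g_k = (-3)·3^(k-0).
S = (-3)·(3^19 - 1)/(3 - 1) = (-3)·(1162261467 - 1)/(2) = -1743392199.

-1743392199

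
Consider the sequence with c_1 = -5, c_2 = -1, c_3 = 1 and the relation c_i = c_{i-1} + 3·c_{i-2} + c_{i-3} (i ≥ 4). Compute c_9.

-293

Compute successive terms:
c_4 = -7; c_5 = -5; c_6 = -25; c_7 = -47; c_8 = -127; c_9 = -293.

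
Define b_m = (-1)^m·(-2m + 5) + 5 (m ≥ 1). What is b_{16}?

-22

(-1)^16 = 1; -2m + 5 at m=16 is -27; so b_{16} = -22.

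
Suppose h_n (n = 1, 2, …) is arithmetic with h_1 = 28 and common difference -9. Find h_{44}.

h_n = 28 + (n - 1)·(-9).
h_{44} = 28 + 43·(-9) = -359.

-359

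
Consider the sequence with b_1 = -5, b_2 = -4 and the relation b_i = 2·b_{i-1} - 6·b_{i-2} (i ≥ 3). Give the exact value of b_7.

Compute successive terms:
b_3 = 22  b_4 = 68  b_5 = 4  b_6 = -400  b_7 = -824.

-824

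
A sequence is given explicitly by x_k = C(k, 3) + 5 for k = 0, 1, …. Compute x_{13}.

291

C(13, 3) = 286, so x_{13} = 291.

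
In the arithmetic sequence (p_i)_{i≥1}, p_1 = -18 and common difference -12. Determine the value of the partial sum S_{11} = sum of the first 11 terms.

-858

p_i = -18 + (i - 1)·(-12).
p_{11} = -138; S = 11·(-18 + (-138))/2 = -858.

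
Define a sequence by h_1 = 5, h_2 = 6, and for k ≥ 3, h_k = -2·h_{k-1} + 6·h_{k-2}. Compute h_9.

Applying the relation repeatedly:
h_3 = 18, h_4 = 0, h_5 = 108, h_6 = -216, h_7 = 1080, h_8 = -3456, h_9 = 13392.

13392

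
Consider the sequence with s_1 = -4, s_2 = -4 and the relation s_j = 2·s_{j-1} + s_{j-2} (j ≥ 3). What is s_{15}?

Compute successive terms:
s_3 = -12;  s_4 = -28;  s_5 = -68;  …;  s_{12} = -32476;  s_{13} = -78404;  s_{14} = -189284;  s_{15} = -456972.

-456972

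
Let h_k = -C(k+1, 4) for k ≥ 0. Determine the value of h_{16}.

C(17, 4) = 2380, so h_{16} = -2380.

-2380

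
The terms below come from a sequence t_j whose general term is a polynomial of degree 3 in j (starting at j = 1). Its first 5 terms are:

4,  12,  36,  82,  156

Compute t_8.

606

1st diffs: 8, 24, 46, 74.
2nd diffs: 16, 22, 28.
3rd diffs: 6, 6 (constant).
Newton forward-difference form: t_j = 4 + 8·C(j-1,1) + 16·C(j-1,2) + 6·C(j-1,3).
At j = 8: j-1 = 7, so t_8 = 4 + 56 + 336 + 210 = 606.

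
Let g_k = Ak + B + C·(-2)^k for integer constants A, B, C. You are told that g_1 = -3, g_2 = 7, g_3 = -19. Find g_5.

Write the equations: A + B - 2C = -3; 2A + B + 4C = 7; 3A + B - 8C = -19.
Subtracting the first from the second: A + 6C = 10.
Subtracting the second from the third: A - 12C = -26.
Solving: C = 2, A = -2, then B = 3.
Hence g_5 = -2·5 + 3 + 2·(-32) = -71.

-71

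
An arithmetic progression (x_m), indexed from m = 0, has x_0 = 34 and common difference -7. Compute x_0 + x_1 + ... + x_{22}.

-989

x_m = 34 + (m - 0)·(-7).
x_{22} = -120; S = 23·(34 + (-120))/2 = -989.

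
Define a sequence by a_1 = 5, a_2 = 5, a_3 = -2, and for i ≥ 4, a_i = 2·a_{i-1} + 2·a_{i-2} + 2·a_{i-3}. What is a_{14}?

567248

Applying the relation repeatedly:
a_4 = 16, a_5 = 38, a_6 = 104, …, a_{11} = 22792, a_{12} = 66544, a_{13} = 194288, a_{14} = 567248.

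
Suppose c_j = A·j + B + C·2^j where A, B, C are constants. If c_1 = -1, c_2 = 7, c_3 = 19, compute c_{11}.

At j = 1, 2, 3: A + B + 2C = -1; 2A + B + 4C = 7; 3A + B + 8C = 19.
Subtracting the first from the second: A + 2C = 8.
Subtracting the second from the third: A + 4C = 12.
Solving: C = 2, A = 4, then B = -9.
Therefore c_{11} = 44 + (-9) + 2·2048 = 4131.

4131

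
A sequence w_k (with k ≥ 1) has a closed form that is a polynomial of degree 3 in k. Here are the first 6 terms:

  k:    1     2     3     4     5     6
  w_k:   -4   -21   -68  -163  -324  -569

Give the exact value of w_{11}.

-3684

1st diffs: -17, -47, -95, -161, -245.
2nd diffs: -30, -48, -66, -84.
3rd diffs: -18, -18, -18 (constant).
So w_k = -3k^3 + 3k^2 - 5k + 1.
Evaluating at k = 11 gives w_{11} = -3684.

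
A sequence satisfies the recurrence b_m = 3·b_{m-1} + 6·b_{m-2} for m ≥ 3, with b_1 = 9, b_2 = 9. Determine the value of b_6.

Compute successive terms:
b_3 = 81; b_4 = 297; b_5 = 1377; b_6 = 5913.

5913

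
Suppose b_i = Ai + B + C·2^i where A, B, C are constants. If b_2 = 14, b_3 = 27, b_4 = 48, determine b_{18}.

Plug in i = 2, 3, 4: 2A + B + 4C = 14; 3A + B + 8C = 27; 4A + B + 16C = 48.
Subtracting the first from the second: A + 4C = 13.
Subtracting the second from the third: A + 8C = 21.
Solving: C = 2, A = 5, then B = -4.
Therefore b_{18} = 90 + (-4) + 2·262144 = 524374.

524374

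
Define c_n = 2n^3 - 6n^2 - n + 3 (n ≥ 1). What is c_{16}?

6643

c_{16} = 2·16^3 - 6·16^2 - 1·16 + 3 = 6643.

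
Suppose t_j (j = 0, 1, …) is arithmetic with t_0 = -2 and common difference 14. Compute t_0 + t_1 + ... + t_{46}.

15040

t_j = -2 + (j - 0)·14.
t_{46} = 642; S = 47·(-2 + 642)/2 = 15040.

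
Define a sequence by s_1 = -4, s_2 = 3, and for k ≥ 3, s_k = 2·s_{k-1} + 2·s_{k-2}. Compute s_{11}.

Step forward from the initial values:
s_3 = -2; s_4 = 2; s_5 = 0; s_6 = 4; s_7 = 8; s_8 = 24; s_9 = 64; s_{10} = 176; s_{11} = 480.

480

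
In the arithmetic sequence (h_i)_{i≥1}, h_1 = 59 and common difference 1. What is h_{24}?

82

h_i = 59 + (i - 1)·1.
h_{24} = 59 + 23·1 = 82.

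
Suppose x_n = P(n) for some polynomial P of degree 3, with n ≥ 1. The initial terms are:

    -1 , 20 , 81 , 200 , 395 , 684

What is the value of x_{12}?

5400

1st diffs: 21, 61, 119, 195, 289.
2nd diffs: 40, 58, 76, 94.
3rd diffs: 18, 18, 18 (constant).
So x_n = 3n^3 + 2n^2 - 6n.
Evaluating at n = 12 gives x_{12} = 5400.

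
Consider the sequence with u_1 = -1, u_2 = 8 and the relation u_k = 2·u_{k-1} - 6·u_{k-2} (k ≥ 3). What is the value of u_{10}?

Applying the relation repeatedly:
u_3 = 22; u_4 = -4; u_5 = -140; u_6 = -256; u_7 = 328; u_8 = 2192; u_9 = 2416; u_{10} = -8320.

-8320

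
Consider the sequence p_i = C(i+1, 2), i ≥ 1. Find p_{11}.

66

C(12, 2) = 66, so p_{11} = 66.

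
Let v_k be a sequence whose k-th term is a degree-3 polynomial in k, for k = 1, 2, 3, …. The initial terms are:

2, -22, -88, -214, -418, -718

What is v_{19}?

1st diffs: -24, -66, -126, -204, -300.
2nd diffs: -42, -60, -78, -96.
3rd diffs: -18, -18, -18 (constant).
Newton forward-difference form: v_k = 2 + (-24)·C(k-1,1) + (-42)·C(k-1,2) + (-18)·C(k-1,3).
At k = 19: k-1 = 18, so v_{19} = 2 - 432 - 6426 - 14688 = -21544.

-21544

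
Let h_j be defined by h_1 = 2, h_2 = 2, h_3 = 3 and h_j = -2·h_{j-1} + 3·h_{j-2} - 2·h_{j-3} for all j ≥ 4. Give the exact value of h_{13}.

133261

Applying the relation repeatedly:
h_4 = -4;  h_5 = 13;  h_6 = -44;  h_7 = 135;  h_8 = -428;  h_9 = 1349;  h_{10} = -4252;  h_{11} = 13407;  h_{12} = -42268;  h_{13} = 133261.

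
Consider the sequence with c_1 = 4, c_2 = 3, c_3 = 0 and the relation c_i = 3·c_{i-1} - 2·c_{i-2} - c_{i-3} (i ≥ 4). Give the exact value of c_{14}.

3713

Compute successive terms:
c_4 = -10  c_5 = -33  c_6 = -79  …  c_{11} = -798  c_{12} = -559  c_{13} = 599  c_{14} = 3713.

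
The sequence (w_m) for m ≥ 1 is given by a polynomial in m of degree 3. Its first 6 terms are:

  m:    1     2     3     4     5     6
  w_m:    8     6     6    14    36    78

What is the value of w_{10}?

1st diffs: -2, 0, 8, 22, 42.
2nd diffs: 2, 8, 14, 20.
3rd diffs: 6, 6, 6 (constant).
Newton forward-difference form: w_m = 8 + (-2)·C(m-1,1) + 2·C(m-1,2) + 6·C(m-1,3).
At m = 10: m-1 = 9, so w_{10} = 8 - 18 + 72 + 504 = 566.

566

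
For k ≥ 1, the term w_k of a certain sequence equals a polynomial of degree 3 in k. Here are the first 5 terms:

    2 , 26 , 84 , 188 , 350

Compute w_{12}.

4116

1st diffs: 24, 58, 104, 162.
2nd diffs: 34, 46, 58.
3rd diffs: 12, 12 (constant).
So w_k = 2k^3 + 5k^2 - 5k.
Evaluating at k = 12 gives w_{12} = 4116.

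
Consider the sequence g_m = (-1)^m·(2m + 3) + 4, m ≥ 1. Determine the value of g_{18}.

43

(-1)^18 = 1; 2m + 3 at m=18 is 39; so g_{18} = 43.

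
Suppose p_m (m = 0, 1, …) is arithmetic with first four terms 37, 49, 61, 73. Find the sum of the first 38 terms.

9842

Common difference d = 12.
p_m = 37 + (m - 0)·12.
p_{37} = 481; S = 38·(37 + 481)/2 = 9842.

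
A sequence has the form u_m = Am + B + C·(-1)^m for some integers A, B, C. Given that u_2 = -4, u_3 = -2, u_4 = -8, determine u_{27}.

-50

Write the equations: 2A + B + C = -4; 3A + B - C = -2; 4A + B + C = -8.
Subtracting the first from the second: A - 2C = 2.
Subtracting the second from the third: A + 2C = -6.
Solving: C = -2, A = -2, then B = 2.
Therefore u_{27} = -54 + 2 + (-2)·(-1) = -50.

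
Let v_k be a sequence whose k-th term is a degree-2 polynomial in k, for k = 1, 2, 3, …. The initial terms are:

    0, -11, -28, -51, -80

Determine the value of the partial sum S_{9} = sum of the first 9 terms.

-900

1st diffs: -11, -17, -23, -29.
2nd diffs: -6, -6, -6 (constant).
Newton forward-difference form: v_k = (-11)·C(k-1,1) + (-6)·C(k-1,2).
Continuing: -115, -156, -203, -256.
Summing k = 1..9 (9 terms) gives -900.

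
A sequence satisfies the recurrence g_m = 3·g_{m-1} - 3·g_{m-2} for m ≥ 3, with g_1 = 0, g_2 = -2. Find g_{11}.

486

g_3 = -6  g_4 = -12  g_5 = -18  g_6 = -18  g_7 = 0  g_8 = 54  g_9 = 162  g_{10} = 324  g_{11} = 486.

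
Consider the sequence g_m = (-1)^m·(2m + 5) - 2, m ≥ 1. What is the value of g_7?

-21

(-1)^7 = -1; 2m + 5 at m=7 is 19; so g_7 = -21.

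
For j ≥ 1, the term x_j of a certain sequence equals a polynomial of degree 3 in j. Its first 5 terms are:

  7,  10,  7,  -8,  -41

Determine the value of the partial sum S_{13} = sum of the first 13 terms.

1st diffs: 3, -3, -15, -33.
2nd diffs: -6, -12, -18.
3rd diffs: -6, -6 (constant).
So x_j = -j^3 + 3j^2 + j + 4.
Continuing: …, -98, -185, -308, -473, …, x_{13} = -1673.
Summing j = 1..13 (13 terms) gives -5681.

-5681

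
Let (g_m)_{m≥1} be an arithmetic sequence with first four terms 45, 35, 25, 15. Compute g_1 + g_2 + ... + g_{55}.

-12375

Common difference d = -10.
g_m = 45 + (m - 1)·(-10).
g_{55} = -495; S = 55·(45 + (-495))/2 = -12375.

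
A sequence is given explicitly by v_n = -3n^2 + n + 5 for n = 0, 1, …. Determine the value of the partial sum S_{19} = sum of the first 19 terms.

-6061

Over n = 0..18: Σn = 171, Σn² = 2109.
Total = (-3)·2109 + (1)·171 + (5)·19 = -6061.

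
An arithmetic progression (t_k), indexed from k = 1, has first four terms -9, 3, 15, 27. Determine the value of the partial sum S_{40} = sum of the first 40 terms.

9000

Common difference d = 12.
t_k = -9 + (k - 1)·12.
t_{40} = 459; S = 40·(-9 + 459)/2 = 9000.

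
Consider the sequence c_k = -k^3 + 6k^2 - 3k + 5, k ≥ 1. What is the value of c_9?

c_9 = -1·9^3 + 6·9^2 - 3·9 + 5 = -265.

-265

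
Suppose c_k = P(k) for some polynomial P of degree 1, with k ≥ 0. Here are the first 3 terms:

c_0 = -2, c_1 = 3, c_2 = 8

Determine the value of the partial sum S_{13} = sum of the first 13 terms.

1st diffs: 5, 5 (constant).
So c_k = 5k - 2.
Continuing: …, 13, 18, 23, 28, …, c_{12} = 58.
Summing k = 0..12 (13 terms) gives 364.

364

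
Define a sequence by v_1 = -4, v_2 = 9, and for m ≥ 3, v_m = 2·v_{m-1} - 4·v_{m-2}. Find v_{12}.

v_3 = 34; v_4 = 32; v_5 = -72; v_6 = -272; v_7 = -256; v_8 = 576; v_9 = 2176; v_{10} = 2048; v_{11} = -4608; v_{12} = -17408.

-17408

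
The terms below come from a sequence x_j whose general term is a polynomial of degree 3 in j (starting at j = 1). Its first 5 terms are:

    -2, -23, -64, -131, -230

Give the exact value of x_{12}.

1st diffs: -21, -41, -67, -99.
2nd diffs: -20, -26, -32.
3rd diffs: -6, -6 (constant).
Newton forward-difference form: x_j = -2 + (-21)·C(j-1,1) + (-20)·C(j-1,2) + (-6)·C(j-1,3).
At j = 12: j-1 = 11, so x_{12} = -2 - 231 - 1100 - 990 = -2323.

-2323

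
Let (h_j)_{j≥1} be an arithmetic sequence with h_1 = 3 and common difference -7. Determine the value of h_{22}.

-144

h_j = 3 + (j - 1)·(-7).
h_{22} = 3 + 21·(-7) = -144.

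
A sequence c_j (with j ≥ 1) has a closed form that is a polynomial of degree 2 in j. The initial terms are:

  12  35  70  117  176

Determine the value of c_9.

1st diffs: 23, 35, 47, 59.
2nd diffs: 12, 12, 12 (constant).
So c_j = 6j^2 + 5j + 1.
Evaluating at j = 9 gives c_9 = 532.

532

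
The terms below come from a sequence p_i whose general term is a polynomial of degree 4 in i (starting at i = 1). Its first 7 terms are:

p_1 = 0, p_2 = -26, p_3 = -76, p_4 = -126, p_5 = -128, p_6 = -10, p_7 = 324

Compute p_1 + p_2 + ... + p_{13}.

1st diffs: -26, -50, -50, -2, 118, 334.
2nd diffs: -24, 0, 48, 120, 216.
3rd diffs: 24, 48, 72, 96.
4th diffs: 24, 24, 24 (constant).
Newton forward-difference form: p_i = (-26)·C(i-1,1) + (-24)·C(i-1,2) + 24·C(i-1,3) + 24·C(i-1,4).
Continuing: …, 994, 2144, 3942, 6580, …, p_{13} = 15264.
Summing i = 1..13 (13 terms) gives 39156.

39156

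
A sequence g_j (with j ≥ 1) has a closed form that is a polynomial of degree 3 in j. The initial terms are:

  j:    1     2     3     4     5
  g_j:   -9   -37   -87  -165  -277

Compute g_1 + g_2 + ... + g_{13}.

1st diffs: -28, -50, -78, -112.
2nd diffs: -22, -28, -34.
3rd diffs: -6, -6 (constant).
So g_j = -j^3 - 5j^2 - 6j + 3.
Continuing: …, -429, -627, -877, -1185, …, g_{13} = -3117.
Summing j = 1..13 (13 terms) gives -12883.

-12883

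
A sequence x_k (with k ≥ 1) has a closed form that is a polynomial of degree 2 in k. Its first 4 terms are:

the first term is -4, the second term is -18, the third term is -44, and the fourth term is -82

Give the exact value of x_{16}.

1st diffs: -14, -26, -38.
2nd diffs: -12, -12 (constant).
Newton forward-difference form: x_k = -4 + (-14)·C(k-1,1) + (-12)·C(k-1,2).
At k = 16: k-1 = 15, so x_{16} = -4 - 210 - 1260 = -1474.

-1474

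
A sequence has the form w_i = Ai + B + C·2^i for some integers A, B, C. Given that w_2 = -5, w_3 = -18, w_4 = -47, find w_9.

Plug in i = 2, 3, 4: 2A + B + 4C = -5; 3A + B + 8C = -18; 4A + B + 16C = -47.
Subtracting the first from the second: A + 4C = -13.
Subtracting the second from the third: A + 8C = -29.
Solving: C = -4, A = 3, then B = 5.
Therefore w_9 = 27 + 5 + (-4)·512 = -2016.

-2016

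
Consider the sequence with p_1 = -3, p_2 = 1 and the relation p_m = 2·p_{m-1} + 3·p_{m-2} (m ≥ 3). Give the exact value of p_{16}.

Applying the relation repeatedly:
p_3 = -7; p_4 = -11; p_5 = -43; …; p_{13} = -265723; p_{14} = -797159; p_{15} = -2391487; p_{16} = -7174451.
(Characteristic roots are 3 and -1.)

-7174451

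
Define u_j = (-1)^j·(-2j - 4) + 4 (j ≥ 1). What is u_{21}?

(-1)^21 = -1; -2j - 4 at j=21 is -46; so u_{21} = 50.

50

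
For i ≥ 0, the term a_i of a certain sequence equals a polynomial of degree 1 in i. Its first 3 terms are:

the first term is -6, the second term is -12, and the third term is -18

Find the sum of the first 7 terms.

-168

1st diffs: -6, -6 (constant).
So a_i = -6i - 6.
Continuing: -24, -30, -36, -42.
Summing i = 0..6 (7 terms) gives -168.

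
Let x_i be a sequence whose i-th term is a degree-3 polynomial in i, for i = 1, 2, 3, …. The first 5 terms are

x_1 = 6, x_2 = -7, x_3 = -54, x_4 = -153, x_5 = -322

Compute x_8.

1st diffs: -13, -47, -99, -169.
2nd diffs: -34, -52, -70.
3rd diffs: -18, -18 (constant).
Newton forward-difference form: x_i = 6 + (-13)·C(i-1,1) + (-34)·C(i-1,2) + (-18)·C(i-1,3).
At i = 8: i-1 = 7, so x_8 = 6 - 91 - 714 - 630 = -1429.

-1429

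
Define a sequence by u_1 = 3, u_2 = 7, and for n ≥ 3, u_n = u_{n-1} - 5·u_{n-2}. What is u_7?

Compute successive terms:
u_3 = -8; u_4 = -43; u_5 = -3; u_6 = 212; u_7 = 227.

227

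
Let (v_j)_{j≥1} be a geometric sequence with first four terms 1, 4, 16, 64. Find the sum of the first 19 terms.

Common ratio r = 4.
v_j = 1·4^(j-1).
S = 1·(4^19 - 1)/(4 - 1) = 1·(274877906944 - 1)/(3) = 91625968981.

91625968981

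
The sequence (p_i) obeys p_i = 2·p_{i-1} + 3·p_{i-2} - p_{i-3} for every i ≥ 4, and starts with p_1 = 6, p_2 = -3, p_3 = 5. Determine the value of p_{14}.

20351

Step forward from the initial values:
p_4 = -5, p_5 = 8, p_6 = -4, …, p_{11} = 845, p_{12} = 2380, p_{13} = 7028, p_{14} = 20351.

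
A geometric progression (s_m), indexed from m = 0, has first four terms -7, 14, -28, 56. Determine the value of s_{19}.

Common ratio r = -2.
s_m = (-7)·(-2)^(m-0).
s_{19} = (-7)·(-2)^19 = 3670016.

3670016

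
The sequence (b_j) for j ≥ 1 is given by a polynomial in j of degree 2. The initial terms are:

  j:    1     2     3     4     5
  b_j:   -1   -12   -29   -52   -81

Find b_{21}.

-1361

1st diffs: -11, -17, -23, -29.
2nd diffs: -6, -6, -6 (constant).
So b_j = -3j^2 - 2j + 4.
Evaluating at j = 21 gives b_{21} = -1361.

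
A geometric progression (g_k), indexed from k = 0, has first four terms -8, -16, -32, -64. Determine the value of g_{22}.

-33554432

Common ratio r = 2.
g_k = (-8)·2^(k-0).
g_{22} = (-8)·2^22 = -33554432.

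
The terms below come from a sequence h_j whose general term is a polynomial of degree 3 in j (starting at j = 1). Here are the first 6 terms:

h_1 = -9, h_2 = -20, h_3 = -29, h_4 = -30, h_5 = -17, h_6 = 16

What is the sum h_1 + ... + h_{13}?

3887

1st diffs: -11, -9, -1, 13, 33.
2nd diffs: 2, 8, 14, 20.
3rd diffs: 6, 6, 6 (constant).
Newton forward-difference form: h_j = -9 + (-11)·C(j-1,1) + 2·C(j-1,2) + 6·C(j-1,3).
Continuing: …, 75, 166, 295, 468, …, h_{13} = 1311.
Summing j = 1..13 (13 terms) gives 3887.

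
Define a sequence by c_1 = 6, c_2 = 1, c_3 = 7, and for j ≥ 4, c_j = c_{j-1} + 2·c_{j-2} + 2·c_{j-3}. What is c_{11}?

5513

Iterate the recurrence:
c_4 = 21, c_5 = 37, c_6 = 93, c_7 = 209, c_8 = 469, c_9 = 1073, c_{10} = 2429, c_{11} = 5513.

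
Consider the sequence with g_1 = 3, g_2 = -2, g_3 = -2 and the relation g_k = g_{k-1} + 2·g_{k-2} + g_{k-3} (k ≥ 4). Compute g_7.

Compute successive terms:
g_4 = -3; g_5 = -9; g_6 = -17; g_7 = -38.

-38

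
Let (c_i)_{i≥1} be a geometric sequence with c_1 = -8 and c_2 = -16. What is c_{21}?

-8388608

Common ratio r = 2.
c_i = (-8)·2^(i-1).
c_{21} = (-8)·2^20 = -8388608.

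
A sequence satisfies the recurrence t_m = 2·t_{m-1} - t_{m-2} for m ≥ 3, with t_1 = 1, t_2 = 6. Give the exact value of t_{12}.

56

Iterate the recurrence:
t_3 = 11  t_4 = 16  t_5 = 21  t_6 = 26  t_7 = 31  t_8 = 36  t_9 = 41  t_{10} = 46  t_{11} = 51  t_{12} = 56.
(Characteristic roots are 1 and 1.)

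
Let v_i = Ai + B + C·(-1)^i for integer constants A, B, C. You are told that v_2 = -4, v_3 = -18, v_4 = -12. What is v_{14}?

At i = 2, 3, 4: 2A + B + C = -4; 3A + B - C = -18; 4A + B + C = -12.
Subtracting the first from the second: A - 2C = -14.
Subtracting the second from the third: A + 2C = 6.
Solving: C = 5, A = -4, then B = -1.
Hence v_{14} = -4·14 + (-1) + 5·1 = -52.

-52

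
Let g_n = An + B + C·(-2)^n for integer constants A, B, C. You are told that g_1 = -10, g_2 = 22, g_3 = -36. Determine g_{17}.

The three given values yield: A + B - 2C = -10; 2A + B + 4C = 22; 3A + B - 8C = -36.
Subtracting the first from the second: A + 6C = 32.
Subtracting the second from the third: A - 12C = -58.
Solving: C = 5, A = 2, then B = -2.
So g_n = 2·n + (-2) + 5·(-2)^n; at n=17 this is -655328.

-655328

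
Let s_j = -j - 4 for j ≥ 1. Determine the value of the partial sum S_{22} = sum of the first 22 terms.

-341

Over j = 1..22: Σj = 253.
Total = (-1)·253 + (-4)·22 = -341.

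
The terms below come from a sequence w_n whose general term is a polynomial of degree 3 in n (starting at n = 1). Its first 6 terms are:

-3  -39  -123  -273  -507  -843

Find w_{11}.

-4683

1st diffs: -36, -84, -150, -234, -336.
2nd diffs: -48, -66, -84, -102.
3rd diffs: -18, -18, -18 (constant).
Newton forward-difference form: w_n = -3 + (-36)·C(n-1,1) + (-48)·C(n-1,2) + (-18)·C(n-1,3).
At n = 11: n-1 = 10, so w_{11} = -3 - 360 - 2160 - 2160 = -4683.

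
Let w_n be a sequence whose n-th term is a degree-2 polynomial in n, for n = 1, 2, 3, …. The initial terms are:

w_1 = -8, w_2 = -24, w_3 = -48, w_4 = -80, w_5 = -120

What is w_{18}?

-1368

1st diffs: -16, -24, -32, -40.
2nd diffs: -8, -8, -8 (constant).
So w_n = -4n^2 - 4n.
Evaluating at n = 18 gives w_{18} = -1368.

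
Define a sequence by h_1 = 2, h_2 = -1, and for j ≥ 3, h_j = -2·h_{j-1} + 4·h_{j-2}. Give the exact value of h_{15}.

Step forward from the initial values:
h_3 = 10;  h_4 = -24;  h_5 = 88;  …;  h_{12} = -316416;  h_{13} = 1024000;  h_{14} = -3313664;  h_{15} = 10723328.

10723328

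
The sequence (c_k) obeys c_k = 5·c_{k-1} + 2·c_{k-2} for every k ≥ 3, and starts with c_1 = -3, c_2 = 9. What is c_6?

6141

Compute successive terms:
c_3 = 39;  c_4 = 213;  c_5 = 1143;  c_6 = 6141.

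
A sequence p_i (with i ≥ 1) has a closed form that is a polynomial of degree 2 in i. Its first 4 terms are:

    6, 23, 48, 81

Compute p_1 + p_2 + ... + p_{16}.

6616

1st diffs: 17, 25, 33.
2nd diffs: 8, 8 (constant).
So p_i = 4i^2 + 5i - 3.
Continuing: …, 122, 171, 228, 293, …, p_{16} = 1101.
Summing i = 1..16 (16 terms) gives 6616.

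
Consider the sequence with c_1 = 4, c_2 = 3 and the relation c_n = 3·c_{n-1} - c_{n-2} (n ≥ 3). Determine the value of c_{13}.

68260

Iterate the recurrence:
c_3 = 5; c_4 = 12; c_5 = 31; …; c_{10} = 3804; c_{11} = 9959; c_{12} = 26073; c_{13} = 68260.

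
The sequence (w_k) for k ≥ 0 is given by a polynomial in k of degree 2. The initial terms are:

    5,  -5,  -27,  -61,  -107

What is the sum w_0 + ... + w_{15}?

-7840

1st diffs: -10, -22, -34, -46.
2nd diffs: -12, -12, -12 (constant).
So w_k = -6k^2 - 4k + 5.
Continuing: …, -165, -235, -317, -411, …, w_{15} = -1405.
Summing k = 0..15 (16 terms) gives -7840.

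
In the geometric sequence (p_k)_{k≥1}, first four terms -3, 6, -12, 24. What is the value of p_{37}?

Common ratio r = -2.
p_k = (-3)·(-2)^(k-1).
p_{37} = (-3)·(-2)^36 = -206158430208.

-206158430208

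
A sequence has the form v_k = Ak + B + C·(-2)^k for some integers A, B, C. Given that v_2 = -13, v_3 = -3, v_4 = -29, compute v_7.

109

The three given values yield: 2A + B + 4C = -13; 3A + B - 8C = -3; 4A + B + 16C = -29.
Subtracting the first from the second: A - 12C = 10.
Subtracting the second from the third: A + 24C = -26.
Solving: C = -1, A = -2, then B = -5.
Therefore v_7 = -14 + (-5) + (-1)·(-128) = 109.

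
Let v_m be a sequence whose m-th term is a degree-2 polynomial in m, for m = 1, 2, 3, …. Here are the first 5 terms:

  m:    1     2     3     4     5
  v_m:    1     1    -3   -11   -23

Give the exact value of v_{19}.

1st diffs: 0, -4, -8, -12.
2nd diffs: -4, -4, -4 (constant).
So v_m = -2m^2 + 6m - 3.
Evaluating at m = 19 gives v_{19} = -611.

-611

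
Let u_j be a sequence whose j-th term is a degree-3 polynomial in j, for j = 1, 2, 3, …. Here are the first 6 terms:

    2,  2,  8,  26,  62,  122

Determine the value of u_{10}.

1st diffs: 0, 6, 18, 36, 60.
2nd diffs: 6, 12, 18, 24.
3rd diffs: 6, 6, 6 (constant).
Newton forward-difference form: u_j = 2 + 6·C(j-1,2) + 6·C(j-1,3).
At j = 10: j-1 = 9, so u_{10} = 2 + 216 + 504 = 722.

722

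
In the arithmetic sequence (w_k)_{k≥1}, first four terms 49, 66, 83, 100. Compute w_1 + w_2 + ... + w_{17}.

Common difference d = 17.
w_k = 49 + (k - 1)·17.
w_{17} = 321; S = 17·(49 + 321)/2 = 3145.

3145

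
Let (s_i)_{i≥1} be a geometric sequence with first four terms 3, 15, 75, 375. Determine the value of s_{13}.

Common ratio r = 5.
s_i = 3·5^(i-1).
s_{13} = 3·5^12 = 732421875.

732421875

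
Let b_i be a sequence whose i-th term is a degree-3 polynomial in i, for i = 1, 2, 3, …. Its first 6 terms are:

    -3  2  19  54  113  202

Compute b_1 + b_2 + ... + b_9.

1917

1st diffs: 5, 17, 35, 59, 89.
2nd diffs: 12, 18, 24, 30.
3rd diffs: 6, 6, 6 (constant).
So b_i = i^3 - 2i - 2.
Continuing: 327, 494, 709.
Summing i = 1..9 (9 terms) gives 1917.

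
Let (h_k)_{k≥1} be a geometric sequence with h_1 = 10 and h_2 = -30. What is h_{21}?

Common ratio r = -3.
h_k = 10·(-3)^(k-1).
h_{21} = 10·(-3)^20 = 34867844010.

34867844010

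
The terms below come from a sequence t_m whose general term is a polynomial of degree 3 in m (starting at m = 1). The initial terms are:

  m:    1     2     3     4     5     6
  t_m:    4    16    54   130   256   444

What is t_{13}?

1st diffs: 12, 38, 76, 126, 188.
2nd diffs: 26, 38, 50, 62.
3rd diffs: 12, 12, 12 (constant).
Newton forward-difference form: t_m = 4 + 12·C(m-1,1) + 26·C(m-1,2) + 12·C(m-1,3).
At m = 13: m-1 = 12, so t_{13} = 4 + 144 + 1716 + 2640 = 4504.

4504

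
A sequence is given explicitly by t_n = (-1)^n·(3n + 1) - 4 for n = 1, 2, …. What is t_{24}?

69

(-1)^24 = 1; 3n + 1 at n=24 is 73; so t_{24} = 69.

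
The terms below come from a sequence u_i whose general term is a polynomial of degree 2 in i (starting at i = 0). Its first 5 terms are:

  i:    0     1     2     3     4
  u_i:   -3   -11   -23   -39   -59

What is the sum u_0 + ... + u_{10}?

-1133

1st diffs: -8, -12, -16, -20.
2nd diffs: -4, -4, -4 (constant).
So u_i = -2i^2 - 6i - 3.
Continuing: …, -83, -111, -143, -179, …, u_{10} = -263.
Summing i = 0..10 (11 terms) gives -1133.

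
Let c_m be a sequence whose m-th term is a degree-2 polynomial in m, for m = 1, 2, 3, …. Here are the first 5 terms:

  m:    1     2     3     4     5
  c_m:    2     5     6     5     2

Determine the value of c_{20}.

-283

1st diffs: 3, 1, -1, -3.
2nd diffs: -2, -2, -2 (constant).
Newton forward-difference form: c_m = 2 + 3·C(m-1,1) + (-2)·C(m-1,2).
At m = 20: m-1 = 19, so c_{20} = 2 + 57 - 342 = -283.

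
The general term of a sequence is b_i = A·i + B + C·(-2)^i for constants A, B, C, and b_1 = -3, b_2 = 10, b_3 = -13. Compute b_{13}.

Plug in i = 1, 2, 3: A + B - 2C = -3; 2A + B + 4C = 10; 3A + B - 8C = -13.
Subtracting the first from the second: A + 6C = 13.
Subtracting the second from the third: A - 12C = -23.
Solving: C = 2, A = 1, then B = 0.
Hence b_{13} = 1·13 + 0 + 2·(-8192) = -16371.

-16371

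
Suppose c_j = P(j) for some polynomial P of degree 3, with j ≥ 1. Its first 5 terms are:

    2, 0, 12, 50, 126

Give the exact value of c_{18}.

1st diffs: -2, 12, 38, 76.
2nd diffs: 14, 26, 38.
3rd diffs: 12, 12 (constant).
So c_j = 2j^3 - 5j^2 - j + 6.
Evaluating at j = 18 gives c_{18} = 10032.

10032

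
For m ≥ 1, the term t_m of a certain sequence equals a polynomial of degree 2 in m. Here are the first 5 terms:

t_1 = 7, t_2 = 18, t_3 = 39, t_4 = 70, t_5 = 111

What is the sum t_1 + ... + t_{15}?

1st diffs: 11, 21, 31, 41.
2nd diffs: 10, 10, 10 (constant).
Newton forward-difference form: t_m = 7 + 11·C(m-1,1) + 10·C(m-1,2).
Continuing: …, 162, 223, 294, 375, …, t_{15} = 1071.
Summing m = 1..15 (15 terms) gives 5810.

5810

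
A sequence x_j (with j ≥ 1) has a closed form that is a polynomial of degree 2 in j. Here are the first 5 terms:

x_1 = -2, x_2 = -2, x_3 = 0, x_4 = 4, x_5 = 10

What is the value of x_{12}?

108

1st diffs: 0, 2, 4, 6.
2nd diffs: 2, 2, 2 (constant).
Newton forward-difference form: x_j = -2 + 2·C(j-1,2).
At j = 12: j-1 = 11, so x_{12} = -2 + 110 = 108.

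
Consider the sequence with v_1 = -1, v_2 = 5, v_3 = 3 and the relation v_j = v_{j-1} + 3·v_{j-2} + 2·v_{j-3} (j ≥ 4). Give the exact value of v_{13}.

56410

v_4 = 16, v_5 = 35, v_6 = 89, v_7 = 226, v_8 = 563, v_9 = 1419, v_{10} = 3560, v_{11} = 8943, v_{12} = 22461, v_{13} = 56410.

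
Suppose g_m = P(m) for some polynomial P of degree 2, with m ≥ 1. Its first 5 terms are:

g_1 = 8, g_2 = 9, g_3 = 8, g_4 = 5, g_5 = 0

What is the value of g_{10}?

-55

1st diffs: 1, -1, -3, -5.
2nd diffs: -2, -2, -2 (constant).
Newton forward-difference form: g_m = 8 + 1·C(m-1,1) + (-2)·C(m-1,2).
At m = 10: m-1 = 9, so g_{10} = 8 + 9 - 72 = -55.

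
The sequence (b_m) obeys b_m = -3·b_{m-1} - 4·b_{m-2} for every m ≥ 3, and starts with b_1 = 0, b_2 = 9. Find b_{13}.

-19035

Compute successive terms:
b_3 = -27, b_4 = 45, b_5 = -27, …, b_{10} = 765, b_{11} = -5643, b_{12} = 13869, b_{13} = -19035.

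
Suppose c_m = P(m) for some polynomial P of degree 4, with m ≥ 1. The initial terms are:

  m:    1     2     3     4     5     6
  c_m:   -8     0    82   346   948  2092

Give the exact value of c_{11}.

1st diffs: 8, 82, 264, 602, 1144.
2nd diffs: 74, 182, 338, 542.
3rd diffs: 108, 156, 204.
4th diffs: 48, 48 (constant).
Newton forward-difference form: c_m = -8 + 8·C(m-1,1) + 74·C(m-1,2) + 108·C(m-1,3) + 48·C(m-1,4).
At m = 11: m-1 = 10, so c_{11} = -8 + 80 + 3330 + 12960 + 10080 = 26442.

26442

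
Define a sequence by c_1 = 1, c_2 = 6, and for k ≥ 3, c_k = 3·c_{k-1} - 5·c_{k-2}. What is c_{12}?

-2391

Applying the relation repeatedly:
c_3 = 13; c_4 = 9; c_5 = -38; c_6 = -159; c_7 = -287; c_8 = -66; c_9 = 1237; c_{10} = 4041; c_{11} = 5938; c_{12} = -2391.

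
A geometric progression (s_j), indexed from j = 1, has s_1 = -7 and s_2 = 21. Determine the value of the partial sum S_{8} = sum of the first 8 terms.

Common ratio r = -3.
s_j = (-7)·(-3)^(j-1).
S = (-7)·((-3)^8 - 1)/(-3 - 1) = (-7)·(6561 - 1)/(-4) = 11480.

11480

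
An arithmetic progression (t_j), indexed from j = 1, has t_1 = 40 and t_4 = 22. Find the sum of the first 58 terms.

-7598

Common difference d = (22 - 40) / (4 - 1) = -6.
t_j = 40 + (j - 1)·(-6).
t_{58} = -302; S = 58·(40 + (-302))/2 = -7598.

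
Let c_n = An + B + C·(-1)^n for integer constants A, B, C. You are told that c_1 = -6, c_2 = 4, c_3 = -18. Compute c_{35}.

-210

At n = 1, 2, 3: A + B - C = -6; 2A + B + C = 4; 3A + B - C = -18.
Subtracting the first from the second: A + 2C = 10.
Subtracting the second from the third: A - 2C = -22.
Solving: C = 8, A = -6, then B = 8.
So c_n = -6·n + 8 + 8·(-1)^n; at n=35 this is -210.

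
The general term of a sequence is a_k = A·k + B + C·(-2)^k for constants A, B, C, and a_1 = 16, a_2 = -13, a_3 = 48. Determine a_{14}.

At k = 1, 2, 3: A + B - 2C = 16; 2A + B + 4C = -13; 3A + B - 8C = 48.
Subtracting the first from the second: A + 6C = -29.
Subtracting the second from the third: A - 12C = 61.
Solving: C = -5, A = 1, then B = 5.
Hence a_{14} = 1·14 + 5 + (-5)·16384 = -81901.

-81901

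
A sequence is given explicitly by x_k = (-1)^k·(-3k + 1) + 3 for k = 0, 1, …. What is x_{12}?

-32

(-1)^12 = 1; -3k + 1 at k=12 is -35; so x_{12} = -32.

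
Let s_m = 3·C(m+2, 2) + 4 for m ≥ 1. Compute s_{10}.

202

C(12, 2) = 66, so s_{10} = 202.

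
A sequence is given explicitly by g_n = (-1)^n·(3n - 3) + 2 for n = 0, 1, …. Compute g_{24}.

71

(-1)^24 = 1; 3n - 3 at n=24 is 69; so g_{24} = 71.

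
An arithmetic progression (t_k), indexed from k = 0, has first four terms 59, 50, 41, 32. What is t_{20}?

Common difference d = -9.
t_k = 59 + (k - 0)·(-9).
t_{20} = 59 + 20·(-9) = -121.

-121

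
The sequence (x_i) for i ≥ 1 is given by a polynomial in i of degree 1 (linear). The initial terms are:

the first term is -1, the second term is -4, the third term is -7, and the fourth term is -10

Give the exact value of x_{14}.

-40

1st diffs: -3, -3, -3 (constant).
So x_i = -3i + 2.
Evaluating at i = 14 gives x_{14} = -40.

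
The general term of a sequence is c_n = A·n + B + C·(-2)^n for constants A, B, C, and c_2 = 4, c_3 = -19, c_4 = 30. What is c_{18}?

524300

The three given values yield: 2A + B + 4C = 4; 3A + B - 8C = -19; 4A + B + 16C = 30.
Subtracting the first from the second: A - 12C = -23.
Subtracting the second from the third: A + 24C = 49.
Solving: C = 2, A = 1, then B = -6.
Hence c_{18} = 1·18 + (-6) + 2·262144 = 524300.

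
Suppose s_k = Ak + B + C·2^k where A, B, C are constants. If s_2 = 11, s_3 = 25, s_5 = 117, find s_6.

Write the equations: 2A + B + 4C = 11; 3A + B + 8C = 25; 5A + B + 32C = 117.
Subtracting the first from the second: A + 4C = 14.
Subtracting the second from the third: 2A + 24C = 92.
Solving: C = 4, A = -2, then B = -1.
So s_k = -2·k + (-1) + 4·2^k; at k=6 this is 243.

243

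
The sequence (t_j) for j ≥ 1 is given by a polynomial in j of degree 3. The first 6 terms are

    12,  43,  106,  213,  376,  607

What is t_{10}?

2451

1st diffs: 31, 63, 107, 163, 231.
2nd diffs: 32, 44, 56, 68.
3rd diffs: 12, 12, 12 (constant).
Newton forward-difference form: t_j = 12 + 31·C(j-1,1) + 32·C(j-1,2) + 12·C(j-1,3).
At j = 10: j-1 = 9, so t_{10} = 12 + 279 + 1152 + 1008 = 2451.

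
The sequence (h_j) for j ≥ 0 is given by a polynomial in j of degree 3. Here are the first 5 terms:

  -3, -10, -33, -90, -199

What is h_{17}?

1st diffs: -7, -23, -57, -109.
2nd diffs: -16, -34, -52.
3rd diffs: -18, -18 (constant).
So h_j = -3j^3 + j^2 - 5j - 3.
Evaluating at j = 17 gives h_{17} = -14538.

-14538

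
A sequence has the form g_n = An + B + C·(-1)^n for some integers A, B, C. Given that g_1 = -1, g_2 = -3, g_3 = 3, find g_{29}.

Plug in n = 1, 2, 3: A + B - C = -1; 2A + B + C = -3; 3A + B - C = 3.
Subtracting the first from the second: A + 2C = -2.
Subtracting the second from the third: A - 2C = 6.
Solving: C = -2, A = 2, then B = -5.
Hence g_{29} = 2·29 + (-5) + (-2)·(-1) = 55.

55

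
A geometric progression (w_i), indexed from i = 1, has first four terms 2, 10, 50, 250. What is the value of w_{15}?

12207031250

Common ratio r = 5.
w_i = 2·5^(i-1).
w_{15} = 2·5^14 = 12207031250.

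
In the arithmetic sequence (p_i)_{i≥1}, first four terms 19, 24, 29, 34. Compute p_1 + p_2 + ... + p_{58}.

Common difference d = 5.
p_i = 19 + (i - 1)·5.
p_{58} = 304; S = 58·(19 + 304)/2 = 9367.

9367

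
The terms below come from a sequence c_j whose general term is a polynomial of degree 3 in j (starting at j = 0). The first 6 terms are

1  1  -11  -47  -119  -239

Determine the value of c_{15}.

-6719

1st diffs: 0, -12, -36, -72, -120.
2nd diffs: -12, -24, -36, -48.
3rd diffs: -12, -12, -12 (constant).
Newton forward-difference form: c_j = 1 + (-12)·C(j,2) + (-12)·C(j,3).
At j = 15: j = 15, so c_{15} = 1 - 1260 - 5460 = -6719.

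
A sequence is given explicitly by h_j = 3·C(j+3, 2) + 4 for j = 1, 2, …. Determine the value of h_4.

C(7, 2) = 21, so h_4 = 67.

67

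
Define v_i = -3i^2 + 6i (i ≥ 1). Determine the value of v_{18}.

-864

v_{18} = -3·18^2 + 6·18 = -864.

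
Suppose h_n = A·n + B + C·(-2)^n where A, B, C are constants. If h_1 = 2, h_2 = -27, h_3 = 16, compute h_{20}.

-4194405

The three given values yield: A + B - 2C = 2; 2A + B + 4C = -27; 3A + B - 8C = 16.
Subtracting the first from the second: A + 6C = -29.
Subtracting the second from the third: A - 12C = 43.
Solving: C = -4, A = -5, then B = -1.
Hence h_{20} = -5·20 + (-1) + (-4)·1048576 = -4194405.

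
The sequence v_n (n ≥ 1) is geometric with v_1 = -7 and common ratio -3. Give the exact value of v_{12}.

v_n = (-7)·(-3)^(n-1).
v_{12} = (-7)·(-3)^11 = 1240029.

1240029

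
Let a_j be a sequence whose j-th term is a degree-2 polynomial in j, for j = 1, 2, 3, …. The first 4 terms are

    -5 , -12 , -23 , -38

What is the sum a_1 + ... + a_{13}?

1st diffs: -7, -11, -15.
2nd diffs: -4, -4 (constant).
Newton forward-difference form: a_j = -5 + (-7)·C(j-1,1) + (-4)·C(j-1,2).
Continuing: …, -57, -80, -107, -138, …, a_{13} = -353.
Summing j = 1..13 (13 terms) gives -1755.

-1755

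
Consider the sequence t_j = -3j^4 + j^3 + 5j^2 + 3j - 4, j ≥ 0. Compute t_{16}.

-191188

t_{16} = -3·16^4 + 1·16^3 + 5·16^2 + 3·16 - 4 = -191188.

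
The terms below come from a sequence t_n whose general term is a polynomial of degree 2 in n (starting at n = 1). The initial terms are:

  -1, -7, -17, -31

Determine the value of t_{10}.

1st diffs: -6, -10, -14.
2nd diffs: -4, -4 (constant).
Newton forward-difference form: t_n = -1 + (-6)·C(n-1,1) + (-4)·C(n-1,2).
At n = 10: n-1 = 9, so t_{10} = -1 - 54 - 144 = -199.

-199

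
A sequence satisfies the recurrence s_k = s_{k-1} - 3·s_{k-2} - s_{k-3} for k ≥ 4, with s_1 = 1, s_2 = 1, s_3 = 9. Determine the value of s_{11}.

-1095

s_4 = 5;  s_5 = -23;  s_6 = -47;  s_7 = 17;  s_8 = 181;  s_9 = 177;  s_{10} = -383;  s_{11} = -1095.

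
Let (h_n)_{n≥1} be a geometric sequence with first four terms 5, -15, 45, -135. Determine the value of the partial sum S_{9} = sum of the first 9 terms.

Common ratio r = -3.
h_n = 5·(-3)^(n-1).
S = 5·((-3)^9 - 1)/(-3 - 1) = 5·(-19683 - 1)/(-4) = 24605.

24605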